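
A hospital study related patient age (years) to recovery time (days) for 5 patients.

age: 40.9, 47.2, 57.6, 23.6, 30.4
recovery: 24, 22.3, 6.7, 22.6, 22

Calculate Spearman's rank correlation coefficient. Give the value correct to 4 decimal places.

Rank age: 3, 4, 5, 1, 2
Rank recovery: 5, 3, 1, 4, 2
d = rank(age) − rank(recovery): -2, 1, 4, -3, 0; Σd² = 30
ρ = 1 − 6Σd² / [n(n²−1)] = 1 − 6×30 / (5×24) = 1 − 180/120 ≈ -0.5000

-0.5000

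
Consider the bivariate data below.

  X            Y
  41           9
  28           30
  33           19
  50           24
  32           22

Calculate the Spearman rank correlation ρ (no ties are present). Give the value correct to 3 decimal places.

-0.400

Rank X: 4, 1, 3, 5, 2
Rank Y: 1, 5, 2, 4, 3
d = rank(X) − rank(Y): 3, -4, 1, 1, -1; Σd² = 28
ρ = 1 − 6Σd² / [n(n²−1)] = 1 − 6×28 / (5×24) = 1 − 168/120 ≈ -0.400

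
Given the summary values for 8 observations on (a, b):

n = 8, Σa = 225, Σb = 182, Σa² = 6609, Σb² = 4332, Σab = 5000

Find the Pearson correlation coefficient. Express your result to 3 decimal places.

r = (nΣab − ΣaΣb) / √[(nΣa² − (Σa)²)(nΣb² − (Σb)²)]
Numerator: 8×5000 − 225×182 = -950
Denominator: √[(52872 − 50625)(34656 − 33124)] = √[2247 × 1532] = 1855.3717
r = -950 / 1855.3717 ≈ -0.512

-0.512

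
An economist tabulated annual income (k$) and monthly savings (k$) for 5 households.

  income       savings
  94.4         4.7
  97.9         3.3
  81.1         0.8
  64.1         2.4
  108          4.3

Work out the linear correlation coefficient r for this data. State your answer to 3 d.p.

0.647

n = 5, Σx = 445.5, Σy = 15.5, Σx² = 40845.79, Σy² = 57.87, Σxy = 1449.87
nΣxy − ΣxΣy = 7249.35 − 6905.25 = 344.1
nΣx² − (Σx)² = 204228.95 − 198470.25 = 5758.7; nΣy² − (Σy)² = 289.35 − 240.25 = 49.1
r = 344.1 / √(5758.7 × 49.1) = 344.1 / 531.7445 ≈ 0.647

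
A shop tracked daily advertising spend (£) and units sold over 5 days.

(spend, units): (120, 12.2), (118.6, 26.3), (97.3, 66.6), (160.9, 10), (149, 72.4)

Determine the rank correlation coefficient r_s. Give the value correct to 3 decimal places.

Rank spend: 3, 2, 1, 5, 4
Rank units: 2, 3, 4, 1, 5
d = rank(spend) − rank(units): 1, -1, -3, 4, -1; Σd² = 28
ρ = 1 − 6Σd² / [n(n²−1)] = 1 − 6×28 / (5×24) = 1 − 168/120 ≈ -0.400

-0.400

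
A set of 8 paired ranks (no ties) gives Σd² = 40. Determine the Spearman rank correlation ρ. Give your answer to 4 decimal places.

0.5238

ρ = 1 − 6Σd² / [n(n²−1)] = 1 − 6×40 / (8×63)
  = 1 − 240/504 = 1 − 0.47619 ≈ 0.5238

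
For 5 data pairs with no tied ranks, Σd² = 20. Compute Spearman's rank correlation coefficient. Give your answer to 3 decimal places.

ρ = 1 − 6Σd² / [n(n²−1)] = 1 − 6×20 / (5×24)
  = 1 − 120/120 = 1 − 1.0000 ≈ 0.000

0.000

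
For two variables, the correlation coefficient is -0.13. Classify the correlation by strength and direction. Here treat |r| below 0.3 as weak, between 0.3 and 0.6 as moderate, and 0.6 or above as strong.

r = -0.13 < 0 so the relationship is negative.
|r| = 0.13, which falls in the weak range.

weak negative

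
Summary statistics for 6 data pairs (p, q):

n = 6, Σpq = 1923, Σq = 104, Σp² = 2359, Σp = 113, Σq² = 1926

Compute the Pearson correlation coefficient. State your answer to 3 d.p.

r = (nΣpq − ΣpΣq) / √[(nΣp² − (Σp)²)(nΣq² − (Σq)²)]
Numerator: 6×1923 − 113×104 = -214
Denominator: √[(14154 − 12769)(11556 − 10816)] = √[1385 × 740] = 1012.3734
r = -214 / 1012.3734 ≈ -0.211

-0.211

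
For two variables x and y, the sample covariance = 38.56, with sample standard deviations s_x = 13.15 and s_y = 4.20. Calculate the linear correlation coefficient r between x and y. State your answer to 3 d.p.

r = Cov(x,y) / (s_x · s_y) = 38.56 / (13.15 × 4.20)
  = 38.56 / 55.2300 ≈ 0.698

0.698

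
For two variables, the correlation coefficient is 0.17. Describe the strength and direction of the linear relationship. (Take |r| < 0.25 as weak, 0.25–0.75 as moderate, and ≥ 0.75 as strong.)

weak positive

r = 0.17 > 0 so the relationship is positive.
|r| = 0.17, which falls in the weak range.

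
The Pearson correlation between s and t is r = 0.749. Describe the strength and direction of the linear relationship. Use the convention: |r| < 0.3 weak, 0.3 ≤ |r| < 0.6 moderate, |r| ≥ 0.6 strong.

strong positive

r = 0.749 > 0 so the relationship is positive.
|r| = 0.749, which falls in the strong range.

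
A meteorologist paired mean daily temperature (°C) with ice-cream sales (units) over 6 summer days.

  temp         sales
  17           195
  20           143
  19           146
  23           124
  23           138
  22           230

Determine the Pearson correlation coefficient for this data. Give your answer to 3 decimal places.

-0.274

n = 6, Σx = 124, Σy = 976, Σx² = 2592, Σy² = 167110, Σxy = 20035
nΣxy − ΣxΣy = 120210 − 121024 = -814
nΣx² − (Σx)² = 15552 − 15376 = 176; nΣy² − (Σy)² = 1002660 − 952576 = 50084
r = -814 / √(176 × 50084) = -814 / 2968.9702 ≈ -0.274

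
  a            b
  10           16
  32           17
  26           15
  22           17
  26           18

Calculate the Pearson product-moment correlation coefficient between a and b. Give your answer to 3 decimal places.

n = 5, Σa = 116, Σb = 83, Σa² = 2960, Σb² = 1383, Σab = 1936
nΣab − ΣaΣb = 9680 − 9628 = 52
nΣa² − (Σa)² = 14800 − 13456 = 1344; nΣb² − (Σb)² = 6915 − 6889 = 26
r = 52 / √(1344 × 26) = 52 / 186.9331 ≈ 0.278

0.278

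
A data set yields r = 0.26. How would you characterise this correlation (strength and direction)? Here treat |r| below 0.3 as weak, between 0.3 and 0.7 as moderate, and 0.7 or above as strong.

r = 0.26 > 0 so the relationship is positive.
|r| = 0.26, which falls in the weak range.

weak positive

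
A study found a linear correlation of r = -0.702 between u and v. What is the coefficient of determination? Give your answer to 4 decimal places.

0.4928

r² = (-0.702)² = 0.4928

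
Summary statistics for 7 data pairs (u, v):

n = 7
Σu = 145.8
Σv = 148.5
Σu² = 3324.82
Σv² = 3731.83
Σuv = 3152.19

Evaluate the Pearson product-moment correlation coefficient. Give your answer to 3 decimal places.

r = (nΣuv − ΣuΣv) / √[(nΣu² − (Σu)²)(nΣv² − (Σv)²)]
Numerator: 7×3152.19 − 145.8×148.5 = 414.03
Denominator: √[(23273.74 − 21257.64)(26122.81 − 22052.25)] = √[2016.1 × 4070.56] = 2864.7262
r = 414.03 / 2864.7262 ≈ 0.145

0.145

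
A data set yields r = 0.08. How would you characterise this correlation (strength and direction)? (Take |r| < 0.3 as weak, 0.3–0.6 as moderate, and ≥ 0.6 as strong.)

r = 0.08 > 0 so the relationship is positive.
|r| = 0.08, which falls in the weak range.

weak positive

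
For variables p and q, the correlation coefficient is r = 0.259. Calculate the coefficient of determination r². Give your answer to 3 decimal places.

0.067

r² = (0.259)² = 0.067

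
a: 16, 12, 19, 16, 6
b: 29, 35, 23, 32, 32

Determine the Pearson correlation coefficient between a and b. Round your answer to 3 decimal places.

-0.644

n = 5, Σa = 69, Σb = 151, Σa² = 1053, Σb² = 4643, Σab = 2025
nΣab − ΣaΣb = 10125 − 10419 = -294
nΣa² − (Σa)² = 5265 − 4761 = 504; nΣb² − (Σb)² = 23215 − 22801 = 414
r = -294 / √(504 × 414) = -294 / 456.7888 ≈ -0.644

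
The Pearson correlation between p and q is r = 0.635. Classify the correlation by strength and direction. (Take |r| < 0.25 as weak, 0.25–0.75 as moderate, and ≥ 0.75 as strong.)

r = 0.635 > 0 so the relationship is positive.
|r| = 0.635, which falls in the moderate range.

moderate positive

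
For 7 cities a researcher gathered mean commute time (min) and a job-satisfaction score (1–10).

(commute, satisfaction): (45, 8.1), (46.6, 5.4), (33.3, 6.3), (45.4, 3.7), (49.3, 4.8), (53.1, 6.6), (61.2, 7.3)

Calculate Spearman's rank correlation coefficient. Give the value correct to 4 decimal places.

Rank commute: 2, 4, 1, 3, 5, 6, 7
Rank satisfaction: 7, 3, 4, 1, 2, 5, 6
d = rank(commute) − rank(satisfaction): -5, 1, -3, 2, 3, 1, 1; Σd² = 50
ρ = 1 − 6Σd² / [n(n²−1)] = 1 − 6×50 / (7×48) = 1 − 300/336 ≈ 0.1071

0.1071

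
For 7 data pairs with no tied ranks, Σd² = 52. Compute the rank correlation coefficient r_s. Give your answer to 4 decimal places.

ρ = 1 − 6Σd² / [n(n²−1)] = 1 − 6×52 / (7×48)
  = 1 − 312/336 = 1 − 0.92857 ≈ 0.0714

0.0714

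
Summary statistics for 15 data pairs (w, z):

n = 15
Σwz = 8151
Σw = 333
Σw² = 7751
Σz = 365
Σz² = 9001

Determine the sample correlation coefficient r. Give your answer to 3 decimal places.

r = (nΣwz − ΣwΣz) / √[(nΣw² − (Σw)²)(nΣz² − (Σz)²)]
Numerator: 15×8151 − 333×365 = 720
Denominator: √[(116265 − 110889)(135015 − 133225)] = √[5376 × 1790] = 3102.1025
r = 720 / 3102.1025 ≈ 0.232

0.232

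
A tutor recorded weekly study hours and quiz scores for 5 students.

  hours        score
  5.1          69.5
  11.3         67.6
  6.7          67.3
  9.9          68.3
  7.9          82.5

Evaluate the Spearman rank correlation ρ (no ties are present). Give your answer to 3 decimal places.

-0.200

Rank hours: 1, 5, 2, 4, 3
Rank score: 4, 2, 1, 3, 5
d = rank(hours) − rank(score): -3, 3, 1, 1, -2; Σd² = 24
ρ = 1 − 6Σd² / [n(n²−1)] = 1 − 6×24 / (5×24) = 1 − 144/120 ≈ -0.200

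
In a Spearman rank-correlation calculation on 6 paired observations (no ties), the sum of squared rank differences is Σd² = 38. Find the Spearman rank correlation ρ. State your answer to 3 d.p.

ρ = 1 − 6Σd² / [n(n²−1)] = 1 − 6×38 / (6×35)
  = 1 − 228/210 = 1 − 1.0857 ≈ -0.086

-0.086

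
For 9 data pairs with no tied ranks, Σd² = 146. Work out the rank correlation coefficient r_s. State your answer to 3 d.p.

-0.217

ρ = 1 − 6Σd² / [n(n²−1)] = 1 − 6×146 / (9×80)
  = 1 − 876/720 = 1 − 1.2167 ≈ -0.217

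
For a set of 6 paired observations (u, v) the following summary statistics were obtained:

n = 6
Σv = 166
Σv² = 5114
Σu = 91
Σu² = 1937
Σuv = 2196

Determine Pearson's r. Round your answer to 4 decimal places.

r = (nΣuv − ΣuΣv) / √[(nΣu² − (Σu)²)(nΣv² − (Σv)²)]
Numerator: 6×2196 − 91×166 = -1930
Denominator: √[(11622 − 8281)(30684 − 27556)] = √[3341 × 3128] = 3232.7462
r = -1930 / 3232.7462 ≈ -0.5970

-0.5970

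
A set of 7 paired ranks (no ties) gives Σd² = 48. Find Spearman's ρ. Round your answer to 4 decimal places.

0.1429

ρ = 1 − 6Σd² / [n(n²−1)] = 1 − 6×48 / (7×48)
  = 1 − 288/336 = 1 − 0.85714 ≈ 0.1429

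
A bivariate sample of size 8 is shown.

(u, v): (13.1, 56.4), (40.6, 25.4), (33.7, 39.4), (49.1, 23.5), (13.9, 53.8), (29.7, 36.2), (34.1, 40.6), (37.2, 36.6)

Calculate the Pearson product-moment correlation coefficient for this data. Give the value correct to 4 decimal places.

-0.9580

n = 8, Σu = 251.4, Σv = 311.9, Σu² = 8988.42, Σv² = 13123.53, Σuv = 8820.65
nΣuv − ΣuΣv = 70565.2 − 78411.66 = -7846.46
nΣu² − (Σu)² = 71907.36 − 63201.96 = 8705.4; nΣv² − (Σv)² = 104988.24 − 97281.61 = 7706.63
r = -7846.46 / √(8705.4 × 7706.63) = -7846.46 / 8190.8056 ≈ -0.9580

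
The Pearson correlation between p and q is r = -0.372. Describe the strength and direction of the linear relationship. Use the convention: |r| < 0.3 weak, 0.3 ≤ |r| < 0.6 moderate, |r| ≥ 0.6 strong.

r = -0.372 < 0 so the relationship is negative.
|r| = 0.372, which falls in the moderate range.

moderate negative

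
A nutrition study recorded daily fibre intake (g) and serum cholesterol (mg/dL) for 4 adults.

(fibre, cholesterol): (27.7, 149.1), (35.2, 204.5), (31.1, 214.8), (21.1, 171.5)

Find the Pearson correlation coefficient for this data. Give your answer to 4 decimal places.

n = 4, Σx = 115.1, Σy = 739.9, Σx² = 3418.75, Σy² = 139602.35, Σxy = 21627.4
nΣxy − ΣxΣy = 86509.6 − 85162.49 = 1347.11
nΣx² − (Σx)² = 13675 − 13248.01 = 426.99; nΣy² − (Σy)² = 558409.4 − 547452.01 = 10957.39
r = 1347.11 / √(426.99 × 10957.39) = 1347.11 / 2163.0293 ≈ 0.6228

0.6228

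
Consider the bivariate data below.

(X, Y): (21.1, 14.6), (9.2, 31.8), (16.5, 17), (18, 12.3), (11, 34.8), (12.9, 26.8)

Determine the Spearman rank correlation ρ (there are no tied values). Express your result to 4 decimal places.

Rank X: 6, 1, 4, 5, 2, 3
Rank Y: 2, 5, 3, 1, 6, 4
d = rank(X) − rank(Y): 4, -4, 1, 4, -4, -1; Σd² = 66
ρ = 1 − 6Σd² / [n(n²−1)] = 1 − 6×66 / (6×35) = 1 − 396/210 ≈ -0.8857

-0.8857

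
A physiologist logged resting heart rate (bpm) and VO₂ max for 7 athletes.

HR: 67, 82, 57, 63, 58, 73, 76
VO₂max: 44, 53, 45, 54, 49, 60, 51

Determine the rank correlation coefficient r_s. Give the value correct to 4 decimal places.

0.4286

Rank HR: 4, 7, 1, 3, 2, 5, 6
Rank VO₂max: 1, 5, 2, 6, 3, 7, 4
d = rank(HR) − rank(VO₂max): 3, 2, -1, -3, -1, -2, 2; Σd² = 32
ρ = 1 − 6Σd² / [n(n²−1)] = 1 − 6×32 / (7×48) = 1 − 192/336 ≈ 0.4286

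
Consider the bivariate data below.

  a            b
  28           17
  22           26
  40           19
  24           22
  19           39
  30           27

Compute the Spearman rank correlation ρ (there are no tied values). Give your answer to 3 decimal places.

-0.543

Rank a: 4, 2, 6, 3, 1, 5
Rank b: 1, 4, 2, 3, 6, 5
d = rank(a) − rank(b): 3, -2, 4, 0, -5, 0; Σd² = 54
ρ = 1 − 6Σd² / [n(n²−1)] = 1 − 6×54 / (6×35) = 1 − 324/210 ≈ -0.543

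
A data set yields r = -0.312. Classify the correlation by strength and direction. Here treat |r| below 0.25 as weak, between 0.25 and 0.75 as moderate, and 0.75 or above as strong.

r = -0.312 < 0 so the relationship is negative.
|r| = 0.312, which falls in the moderate range.

moderate negative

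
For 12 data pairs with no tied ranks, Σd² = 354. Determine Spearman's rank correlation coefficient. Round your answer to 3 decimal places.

-0.238

ρ = 1 − 6Σd² / [n(n²−1)] = 1 − 6×354 / (12×143)
  = 1 − 2124/1716 = 1 − 1.2378 ≈ -0.238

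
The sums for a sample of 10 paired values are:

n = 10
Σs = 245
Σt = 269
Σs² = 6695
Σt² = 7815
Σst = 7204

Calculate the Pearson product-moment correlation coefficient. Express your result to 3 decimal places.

0.969

r = (nΣst − ΣsΣt) / √[(nΣs² − (Σs)²)(nΣt² − (Σt)²)]
Numerator: 10×7204 − 245×269 = 6135
Denominator: √[(66950 − 60025)(78150 − 72361)] = √[6925 × 5789] = 6331.5737
r = 6135 / 6331.5737 ≈ 0.969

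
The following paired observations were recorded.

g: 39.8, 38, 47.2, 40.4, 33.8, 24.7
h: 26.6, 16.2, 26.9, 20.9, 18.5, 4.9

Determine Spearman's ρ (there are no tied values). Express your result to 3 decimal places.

0.886

Rank g: 4, 3, 6, 5, 2, 1
Rank h: 5, 2, 6, 4, 3, 1
d = rank(g) − rank(h): -1, 1, 0, 1, -1, 0; Σd² = 4
ρ = 1 − 6Σd² / [n(n²−1)] = 1 − 6×4 / (6×35) = 1 − 24/210 ≈ 0.886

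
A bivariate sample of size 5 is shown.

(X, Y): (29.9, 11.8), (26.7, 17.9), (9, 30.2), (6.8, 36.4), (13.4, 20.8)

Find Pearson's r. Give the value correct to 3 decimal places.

-0.921

n = 5, ΣX = 85.8, ΣY = 117.1, ΣX² = 1913.7, ΣY² = 3129.29, ΣXY = 1628.79
nΣXY − ΣXΣY = 8143.95 − 10047.18 = -1903.23
nΣX² − (ΣX)² = 9568.5 − 7361.64 = 2206.86; nΣY² − (ΣY)² = 15646.45 − 13712.41 = 1934.04
r = -1903.23 / √(2206.86 × 1934.04) = -1903.23 / 2065.9515 ≈ -0.921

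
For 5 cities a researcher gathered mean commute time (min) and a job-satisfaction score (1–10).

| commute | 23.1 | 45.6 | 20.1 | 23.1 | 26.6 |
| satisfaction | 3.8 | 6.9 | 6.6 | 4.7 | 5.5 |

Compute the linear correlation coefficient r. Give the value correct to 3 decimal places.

n = 5, Σx = 138.5, Σy = 27.5, Σx² = 4258.15, Σy² = 157.95, Σxy = 789.95
nΣxy − ΣxΣy = 3949.75 − 3808.75 = 141
nΣx² − (Σx)² = 21290.75 − 19182.25 = 2108.5; nΣy² − (Σy)² = 789.75 − 756.25 = 33.5
r = 141 / √(2108.5 × 33.5) = 141 / 265.7720 ≈ 0.531

0.531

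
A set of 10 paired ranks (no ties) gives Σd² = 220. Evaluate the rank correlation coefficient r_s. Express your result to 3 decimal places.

-0.333

ρ = 1 − 6Σd² / [n(n²−1)] = 1 − 6×220 / (10×99)
  = 1 − 1320/990 = 1 − 1.3333 ≈ -0.333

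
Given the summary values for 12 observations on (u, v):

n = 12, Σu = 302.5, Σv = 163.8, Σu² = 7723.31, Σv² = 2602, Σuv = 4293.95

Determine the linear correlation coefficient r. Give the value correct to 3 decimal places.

0.871

r = (nΣuv − ΣuΣv) / √[(nΣu² − (Σu)²)(nΣv² − (Σv)²)]
Numerator: 12×4293.95 − 302.5×163.8 = 1977.9
Denominator: √[(92679.72 − 91506.25)(31224 − 26830.44)] = √[1173.47 × 4393.56] = 2270.6190
r = 1977.9 / 2270.6190 ≈ 0.871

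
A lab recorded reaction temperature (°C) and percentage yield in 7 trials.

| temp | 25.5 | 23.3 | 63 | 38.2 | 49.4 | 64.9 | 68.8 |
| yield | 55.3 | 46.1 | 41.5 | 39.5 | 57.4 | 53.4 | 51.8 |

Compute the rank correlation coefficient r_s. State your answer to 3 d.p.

Rank temp: 2, 1, 5, 3, 4, 6, 7
Rank yield: 6, 3, 2, 1, 7, 5, 4
d = rank(temp) − rank(yield): -4, -2, 3, 2, -3, 1, 3; Σd² = 52
ρ = 1 − 6Σd² / [n(n²−1)] = 1 − 6×52 / (7×48) = 1 − 312/336 ≈ 0.071

0.071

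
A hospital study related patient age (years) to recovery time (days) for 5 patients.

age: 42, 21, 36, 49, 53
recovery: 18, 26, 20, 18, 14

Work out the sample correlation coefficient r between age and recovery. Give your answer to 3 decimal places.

n = 5, Σx = 201, Σy = 96, Σx² = 8711, Σy² = 1920, Σxy = 3646
nΣxy − ΣxΣy = 18230 − 19296 = -1066
nΣx² − (Σx)² = 43555 − 40401 = 3154; nΣy² − (Σy)² = 9600 − 9216 = 384
r = -1066 / √(3154 × 384) = -1066 / 1100.5162 ≈ -0.969

-0.969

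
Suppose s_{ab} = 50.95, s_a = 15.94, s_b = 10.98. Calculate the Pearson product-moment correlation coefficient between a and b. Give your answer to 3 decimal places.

r = Cov(a,b) / (s_a · s_b) = 50.95 / (15.94 × 10.98)
  = 50.95 / 175.0212 ≈ 0.291

0.291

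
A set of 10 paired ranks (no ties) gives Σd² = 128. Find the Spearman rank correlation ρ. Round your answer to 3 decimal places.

ρ = 1 − 6Σd² / [n(n²−1)] = 1 − 6×128 / (10×99)
  = 1 − 768/990 = 1 − 0.7758 ≈ 0.224

0.224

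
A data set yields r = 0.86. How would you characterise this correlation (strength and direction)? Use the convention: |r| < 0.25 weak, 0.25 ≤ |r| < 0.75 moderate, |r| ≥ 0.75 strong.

r = 0.86 > 0 so the relationship is positive.
|r| = 0.86, which falls in the strong range.

strong positive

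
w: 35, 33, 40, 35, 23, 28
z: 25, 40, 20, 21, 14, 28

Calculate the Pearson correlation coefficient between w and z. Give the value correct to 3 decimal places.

0.190

n = 6, Σw = 194, Σz = 148, Σw² = 6452, Σz² = 4046, Σwz = 4836
nΣwz − ΣwΣz = 29016 − 28712 = 304
nΣw² − (Σw)² = 38712 − 37636 = 1076; nΣz² − (Σz)² = 24276 − 21904 = 2372
r = 304 / √(1076 × 2372) = 304 / 1597.5832 ≈ 0.190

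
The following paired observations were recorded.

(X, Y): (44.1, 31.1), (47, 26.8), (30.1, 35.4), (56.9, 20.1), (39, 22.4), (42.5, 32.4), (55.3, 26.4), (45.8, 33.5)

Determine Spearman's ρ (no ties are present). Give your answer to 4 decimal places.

-0.5714

Rank X: 4, 6, 1, 8, 2, 3, 7, 5
Rank Y: 5, 4, 8, 1, 2, 6, 3, 7
d = rank(X) − rank(Y): -1, 2, -7, 7, 0, -3, 4, -2; Σd² = 132
ρ = 1 − 6Σd² / [n(n²−1)] = 1 − 6×132 / (8×63) = 1 − 792/504 ≈ -0.5714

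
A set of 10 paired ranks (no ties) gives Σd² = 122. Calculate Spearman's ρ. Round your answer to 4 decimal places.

ρ = 1 − 6Σd² / [n(n²−1)] = 1 − 6×122 / (10×99)
  = 1 − 732/990 = 1 − 0.73939 ≈ 0.2606

0.2606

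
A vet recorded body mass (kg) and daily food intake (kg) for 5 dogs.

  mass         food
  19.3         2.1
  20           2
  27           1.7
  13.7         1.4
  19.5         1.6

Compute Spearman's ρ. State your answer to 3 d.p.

0.300

Rank mass: 2, 4, 5, 1, 3
Rank food: 5, 4, 3, 1, 2
d = rank(mass) − rank(food): -3, 0, 2, 0, 1; Σd² = 14
ρ = 1 − 6Σd² / [n(n²−1)] = 1 − 6×14 / (5×24) = 1 − 84/120 ≈ 0.300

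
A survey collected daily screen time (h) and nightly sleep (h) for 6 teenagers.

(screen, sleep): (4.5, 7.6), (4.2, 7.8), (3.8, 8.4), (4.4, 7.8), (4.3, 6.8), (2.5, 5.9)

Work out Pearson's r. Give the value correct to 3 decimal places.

0.660

n = 6, Σx = 23.7, Σy = 44.3, Σx² = 96.43, Σy² = 331.05, Σxy = 177.19
nΣxy − ΣxΣy = 1063.14 − 1049.91 = 13.23
nΣx² − (Σx)² = 578.58 − 561.69 = 16.89; nΣy² − (Σy)² = 1986.3 − 1962.49 = 23.81
r = 13.23 / √(16.89 × 23.81) = 13.23 / 20.0537 ≈ 0.660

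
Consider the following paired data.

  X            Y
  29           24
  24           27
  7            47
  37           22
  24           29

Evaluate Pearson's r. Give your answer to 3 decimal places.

n = 5, ΣX = 121, ΣY = 149, ΣX² = 3411, ΣY² = 4839, ΣXY = 3183
nΣXY − ΣXΣY = 15915 − 18029 = -2114
nΣX² − (ΣX)² = 17055 − 14641 = 2414; nΣY² − (ΣY)² = 24195 − 22201 = 1994
r = -2114 / √(2414 × 1994) = -2114 / 2193.9727 ≈ -0.964

-0.964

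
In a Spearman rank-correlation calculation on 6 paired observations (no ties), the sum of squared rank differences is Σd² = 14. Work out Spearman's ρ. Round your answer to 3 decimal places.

0.600

ρ = 1 − 6Σd² / [n(n²−1)] = 1 − 6×14 / (6×35)
  = 1 − 84/210 = 1 − 0.4000 ≈ 0.600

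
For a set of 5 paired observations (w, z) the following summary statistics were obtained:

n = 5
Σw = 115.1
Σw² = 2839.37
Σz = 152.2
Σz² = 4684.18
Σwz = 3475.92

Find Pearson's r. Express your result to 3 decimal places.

-0.281

r = (nΣwz − ΣwΣz) / √[(nΣw² − (Σw)²)(nΣz² − (Σz)²)]
Numerator: 5×3475.92 − 115.1×152.2 = -138.62
Denominator: √[(14196.85 − 13248.01)(23420.9 − 23164.84)] = √[948.84 × 256.06] = 492.9097
r = -138.62 / 492.9097 ≈ -0.281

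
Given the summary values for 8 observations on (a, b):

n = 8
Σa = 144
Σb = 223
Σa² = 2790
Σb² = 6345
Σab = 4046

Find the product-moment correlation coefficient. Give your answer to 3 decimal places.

r = (nΣab − ΣaΣb) / √[(nΣa² − (Σa)²)(nΣb² − (Σb)²)]
Numerator: 8×4046 − 144×223 = 256
Denominator: √[(22320 − 20736)(50760 − 49729)] = √[1584 × 1031] = 1277.9296
r = 256 / 1277.9296 ≈ 0.200

0.200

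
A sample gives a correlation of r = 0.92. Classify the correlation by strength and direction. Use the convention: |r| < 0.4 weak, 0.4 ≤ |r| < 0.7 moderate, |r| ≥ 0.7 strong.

r = 0.92 > 0 so the relationship is positive.
|r| = 0.92, which falls in the strong range.

strong positive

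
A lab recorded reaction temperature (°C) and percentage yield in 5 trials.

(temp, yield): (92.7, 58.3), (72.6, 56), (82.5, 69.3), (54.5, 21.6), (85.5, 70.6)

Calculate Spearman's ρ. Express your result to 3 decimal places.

Rank temp: 5, 2, 3, 1, 4
Rank yield: 3, 2, 4, 1, 5
d = rank(temp) − rank(yield): 2, 0, -1, 0, -1; Σd² = 6
ρ = 1 − 6Σd² / [n(n²−1)] = 1 − 6×6 / (5×24) = 1 − 36/120 ≈ 0.700

0.700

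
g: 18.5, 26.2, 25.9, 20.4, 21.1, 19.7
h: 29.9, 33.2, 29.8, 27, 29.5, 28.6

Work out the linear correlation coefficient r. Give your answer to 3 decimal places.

n = 6, Σg = 131.8, Σh = 178, Σg² = 2948.96, Σh² = 5301.5, Σgh = 3931.48
nΣgh − ΣgΣh = 23588.88 − 23460.4 = 128.48
nΣg² − (Σg)² = 17693.76 − 17371.24 = 322.52; nΣh² − (Σh)² = 31809 − 31684 = 125
r = 128.48 / √(322.52 × 125) = 128.48 / 200.7860 ≈ 0.640

0.640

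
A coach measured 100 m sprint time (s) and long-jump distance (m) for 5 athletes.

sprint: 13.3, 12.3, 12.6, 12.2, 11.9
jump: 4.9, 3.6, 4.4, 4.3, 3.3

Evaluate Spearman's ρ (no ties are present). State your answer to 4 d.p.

Rank sprint: 5, 3, 4, 2, 1
Rank jump: 5, 2, 4, 3, 1
d = rank(sprint) − rank(jump): 0, 1, 0, -1, 0; Σd² = 2
ρ = 1 − 6Σd² / [n(n²−1)] = 1 − 6×2 / (5×24) = 1 − 12/120 ≈ 0.9000

0.9000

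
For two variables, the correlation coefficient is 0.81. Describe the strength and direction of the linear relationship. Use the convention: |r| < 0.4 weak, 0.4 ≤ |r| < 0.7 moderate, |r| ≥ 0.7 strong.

strong positive

r = 0.81 > 0 so the relationship is positive.
|r| = 0.81, which falls in the strong range.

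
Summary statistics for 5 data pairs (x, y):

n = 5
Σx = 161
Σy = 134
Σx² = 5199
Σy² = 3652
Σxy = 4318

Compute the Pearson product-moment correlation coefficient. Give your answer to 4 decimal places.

r = (nΣxy − ΣxΣy) / √[(nΣx² − (Σx)²)(nΣy² − (Σy)²)]
Numerator: 5×4318 − 161×134 = 16
Denominator: √[(25995 − 25921)(18260 − 17956)] = √[74 × 304] = 149.9867
r = 16 / 149.9867 ≈ 0.1067

0.1067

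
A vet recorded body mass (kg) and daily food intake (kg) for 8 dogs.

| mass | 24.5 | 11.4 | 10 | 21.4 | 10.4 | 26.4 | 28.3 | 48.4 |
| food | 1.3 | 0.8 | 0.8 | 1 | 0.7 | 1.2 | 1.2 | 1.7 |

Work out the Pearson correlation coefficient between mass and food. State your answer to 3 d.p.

n = 8, Σx = 180.8, Σy = 8.7, Σx² = 5236.74, Σy² = 10.23, Σxy = 225.57
nΣxy − ΣxΣy = 1804.56 − 1572.96 = 231.6
nΣx² − (Σx)² = 41893.92 − 32688.64 = 9205.28; nΣy² − (Σy)² = 81.84 − 75.69 = 6.15
r = 231.6 / √(9205.28 × 6.15) = 231.6 / 237.9338 ≈ 0.973

0.973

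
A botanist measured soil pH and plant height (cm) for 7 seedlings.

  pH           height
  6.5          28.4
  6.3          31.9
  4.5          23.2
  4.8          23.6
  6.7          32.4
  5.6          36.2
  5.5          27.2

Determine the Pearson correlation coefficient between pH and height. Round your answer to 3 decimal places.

n = 7, Σx = 39.9, Σy = 202.9, Σx² = 231.73, Σy² = 6019.41, Σxy = 1172.65
nΣxy − ΣxΣy = 8208.55 − 8095.71 = 112.84
nΣx² − (Σx)² = 1622.11 − 1592.01 = 30.1; nΣy² − (Σy)² = 42135.87 − 41168.41 = 967.46
r = 112.84 / √(30.1 × 967.46) = 112.84 / 170.6474 ≈ 0.661

0.661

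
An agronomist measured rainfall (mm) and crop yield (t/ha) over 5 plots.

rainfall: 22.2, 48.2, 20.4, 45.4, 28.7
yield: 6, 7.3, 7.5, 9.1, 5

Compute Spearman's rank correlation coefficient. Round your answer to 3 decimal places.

Rank rainfall: 2, 5, 1, 4, 3
Rank yield: 2, 3, 4, 5, 1
d = rank(rainfall) − rank(yield): 0, 2, -3, -1, 2; Σd² = 18
ρ = 1 − 6Σd² / [n(n²−1)] = 1 − 6×18 / (5×24) = 1 − 108/120 ≈ 0.100

0.100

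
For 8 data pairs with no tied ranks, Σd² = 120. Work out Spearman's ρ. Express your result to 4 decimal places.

-0.4286

ρ = 1 − 6Σd² / [n(n²−1)] = 1 − 6×120 / (8×63)
  = 1 − 720/504 = 1 − 1.42857 ≈ -0.4286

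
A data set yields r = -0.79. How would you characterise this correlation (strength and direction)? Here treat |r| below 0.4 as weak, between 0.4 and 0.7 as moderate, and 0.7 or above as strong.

r = -0.79 < 0 so the relationship is negative.
|r| = 0.79, which falls in the strong range.

strong negative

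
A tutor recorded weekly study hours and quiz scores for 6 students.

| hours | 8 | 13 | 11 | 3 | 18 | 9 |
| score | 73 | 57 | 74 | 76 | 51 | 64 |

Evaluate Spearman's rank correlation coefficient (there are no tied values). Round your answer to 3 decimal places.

-0.829

Rank hours: 2, 5, 4, 1, 6, 3
Rank score: 4, 2, 5, 6, 1, 3
d = rank(hours) − rank(score): -2, 3, -1, -5, 5, 0; Σd² = 64
ρ = 1 − 6Σd² / [n(n²−1)] = 1 − 6×64 / (6×35) = 1 − 384/210 ≈ -0.829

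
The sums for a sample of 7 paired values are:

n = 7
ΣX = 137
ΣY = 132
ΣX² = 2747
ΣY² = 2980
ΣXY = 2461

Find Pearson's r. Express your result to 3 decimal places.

r = (nΣXY − ΣXΣY) / √[(nΣX² − (ΣX)²)(nΣY² − (ΣY)²)]
Numerator: 7×2461 − 137×132 = -857
Denominator: √[(19229 − 18769)(20860 − 17424)] = √[460 × 3436] = 1257.2032
r = -857 / 1257.2032 ≈ -0.682

-0.682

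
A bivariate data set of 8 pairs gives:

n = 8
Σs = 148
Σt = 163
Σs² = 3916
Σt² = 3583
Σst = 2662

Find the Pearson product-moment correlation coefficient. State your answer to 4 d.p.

r = (nΣst − ΣsΣt) / √[(nΣs² − (Σs)²)(nΣt² − (Σt)²)]
Numerator: 8×2662 − 148×163 = -2828
Denominator: √[(31328 − 21904)(28664 − 26569)] = √[9424 × 2095] = 4443.3411
r = -2828 / 4443.3411 ≈ -0.6365

-0.6365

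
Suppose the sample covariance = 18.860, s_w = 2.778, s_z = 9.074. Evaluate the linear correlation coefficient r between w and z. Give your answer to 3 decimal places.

0.748

r = Cov(w,z) / (s_w · s_z) = 18.860 / (2.778 × 9.074)
  = 18.860 / 25.2076 ≈ 0.748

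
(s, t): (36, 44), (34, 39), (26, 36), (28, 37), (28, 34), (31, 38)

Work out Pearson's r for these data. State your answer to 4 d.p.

0.8765

n = 6, Σs = 183, Σt = 228, Σs² = 5657, Σt² = 8722, Σst = 7012
nΣst − ΣsΣt = 42072 − 41724 = 348
nΣs² − (Σs)² = 33942 − 33489 = 453; nΣt² − (Σt)² = 52332 − 51984 = 348
r = 348 / √(453 × 348) = 348 / 397.0441 ≈ 0.8765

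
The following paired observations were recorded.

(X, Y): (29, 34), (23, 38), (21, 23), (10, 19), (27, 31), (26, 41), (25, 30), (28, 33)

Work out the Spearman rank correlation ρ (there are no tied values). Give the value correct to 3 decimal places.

Rank X: 8, 3, 2, 1, 6, 5, 4, 7
Rank Y: 6, 7, 2, 1, 4, 8, 3, 5
d = rank(X) − rank(Y): 2, -4, 0, 0, 2, -3, 1, 2; Σd² = 38
ρ = 1 − 6Σd² / [n(n²−1)] = 1 − 6×38 / (8×63) = 1 − 228/504 ≈ 0.548

0.548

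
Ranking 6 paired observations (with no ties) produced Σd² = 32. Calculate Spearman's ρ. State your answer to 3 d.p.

0.086

ρ = 1 − 6Σd² / [n(n²−1)] = 1 − 6×32 / (6×35)
  = 1 − 192/210 = 1 − 0.9143 ≈ 0.086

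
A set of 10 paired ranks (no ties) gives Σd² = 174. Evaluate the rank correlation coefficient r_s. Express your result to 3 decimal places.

ρ = 1 − 6Σd² / [n(n²−1)] = 1 − 6×174 / (10×99)
  = 1 − 1044/990 = 1 − 1.0545 ≈ -0.055

-0.055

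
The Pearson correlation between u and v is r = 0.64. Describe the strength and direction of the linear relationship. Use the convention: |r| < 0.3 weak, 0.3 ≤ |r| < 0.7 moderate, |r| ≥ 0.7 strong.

r = 0.64 > 0 so the relationship is positive.
|r| = 0.64, which falls in the moderate range.

moderate positive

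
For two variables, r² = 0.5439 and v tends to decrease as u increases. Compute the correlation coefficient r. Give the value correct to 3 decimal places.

-0.737

|r| = √0.5439 = 0.737
The association is negative, so r = −0.737.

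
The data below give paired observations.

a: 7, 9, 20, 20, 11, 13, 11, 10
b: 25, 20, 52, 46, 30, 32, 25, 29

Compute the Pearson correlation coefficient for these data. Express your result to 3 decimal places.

n = 8, Σa = 101, Σb = 259, Σa² = 1441, Σb² = 9235, Σab = 3626
nΣab − ΣaΣb = 29008 − 26159 = 2849
nΣa² − (Σa)² = 11528 − 10201 = 1327; nΣb² − (Σb)² = 73880 − 67081 = 6799
r = 2849 / √(1327 × 6799) = 2849 / 3003.7099 ≈ 0.948

0.948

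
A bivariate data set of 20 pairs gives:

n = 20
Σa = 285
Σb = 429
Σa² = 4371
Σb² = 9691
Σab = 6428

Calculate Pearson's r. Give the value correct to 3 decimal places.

r = (nΣab − ΣaΣb) / √[(nΣa² − (Σa)²)(nΣb² − (Σb)²)]
Numerator: 20×6428 − 285×429 = 6295
Denominator: √[(87420 − 81225)(193820 − 184041)] = √[6195 × 9779] = 7783.3736
r = 6295 / 7783.3736 ≈ 0.809

0.809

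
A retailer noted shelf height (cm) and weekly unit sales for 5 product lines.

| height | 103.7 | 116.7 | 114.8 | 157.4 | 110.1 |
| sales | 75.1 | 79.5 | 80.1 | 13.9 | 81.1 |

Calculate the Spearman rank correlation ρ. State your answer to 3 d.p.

Rank height: 1, 4, 3, 5, 2
Rank sales: 2, 3, 4, 1, 5
d = rank(height) − rank(sales): -1, 1, -1, 4, -3; Σd² = 28
ρ = 1 − 6Σd² / [n(n²−1)] = 1 − 6×28 / (5×24) = 1 − 168/120 ≈ -0.400

-0.400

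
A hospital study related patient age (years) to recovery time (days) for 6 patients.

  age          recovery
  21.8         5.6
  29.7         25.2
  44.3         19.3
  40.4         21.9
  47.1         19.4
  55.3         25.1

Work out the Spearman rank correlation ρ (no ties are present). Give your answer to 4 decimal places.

0.2571

Rank age: 1, 2, 4, 3, 5, 6
Rank recovery: 1, 6, 2, 4, 3, 5
d = rank(age) − rank(recovery): 0, -4, 2, -1, 2, 1; Σd² = 26
ρ = 1 − 6Σd² / [n(n²−1)] = 1 − 6×26 / (6×35) = 1 − 156/210 ≈ 0.2571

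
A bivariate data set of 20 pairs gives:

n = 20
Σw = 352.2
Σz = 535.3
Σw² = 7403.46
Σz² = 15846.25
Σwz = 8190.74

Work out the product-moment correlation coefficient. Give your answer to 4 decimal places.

r = (nΣwz − ΣwΣz) / √[(nΣw² − (Σw)²)(nΣz² − (Σz)²)]
Numerator: 20×8190.74 − 352.2×535.3 = -24717.86
Denominator: √[(148069.2 − 124044.84)(316925 − 286546.09)] = √[24024.36 × 30378.91] = 27015.4376
r = -24717.86 / 27015.4376 ≈ -0.9150

-0.9150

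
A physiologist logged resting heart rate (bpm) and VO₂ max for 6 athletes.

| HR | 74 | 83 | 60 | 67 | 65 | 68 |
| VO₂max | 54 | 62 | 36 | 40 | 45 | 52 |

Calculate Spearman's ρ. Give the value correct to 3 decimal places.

0.943

Rank HR: 5, 6, 1, 3, 2, 4
Rank VO₂max: 5, 6, 1, 2, 3, 4
d = rank(HR) − rank(VO₂max): 0, 0, 0, 1, -1, 0; Σd² = 2
ρ = 1 − 6Σd² / [n(n²−1)] = 1 − 6×2 / (6×35) = 1 − 12/210 ≈ 0.943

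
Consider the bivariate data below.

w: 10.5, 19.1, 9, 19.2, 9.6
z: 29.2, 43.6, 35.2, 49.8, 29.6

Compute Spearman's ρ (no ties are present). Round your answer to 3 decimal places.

Rank w: 3, 4, 1, 5, 2
Rank z: 1, 4, 3, 5, 2
d = rank(w) − rank(z): 2, 0, -2, 0, 0; Σd² = 8
ρ = 1 − 6Σd² / [n(n²−1)] = 1 − 6×8 / (5×24) = 1 − 48/120 ≈ 0.600

0.600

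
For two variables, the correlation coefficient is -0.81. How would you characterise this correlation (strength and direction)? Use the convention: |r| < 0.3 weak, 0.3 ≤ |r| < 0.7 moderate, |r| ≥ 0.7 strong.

strong negative

r = -0.81 < 0 so the relationship is negative.
|r| = 0.81, which falls in the strong range.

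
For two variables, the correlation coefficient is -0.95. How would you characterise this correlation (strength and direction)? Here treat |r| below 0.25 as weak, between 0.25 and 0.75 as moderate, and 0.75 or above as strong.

r = -0.95 < 0 so the relationship is negative.
|r| = 0.95, which falls in the strong range.

strong negative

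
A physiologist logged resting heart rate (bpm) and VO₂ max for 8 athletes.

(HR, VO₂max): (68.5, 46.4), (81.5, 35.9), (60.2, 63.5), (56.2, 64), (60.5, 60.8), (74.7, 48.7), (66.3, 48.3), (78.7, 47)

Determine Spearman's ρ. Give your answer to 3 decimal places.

Rank HR: 5, 8, 2, 1, 3, 6, 4, 7
Rank VO₂max: 2, 1, 7, 8, 6, 5, 4, 3
d = rank(HR) − rank(VO₂max): 3, 7, -5, -7, -3, 1, 0, 4; Σd² = 158
ρ = 1 − 6Σd² / [n(n²−1)] = 1 − 6×158 / (8×63) = 1 − 948/504 ≈ -0.881

-0.881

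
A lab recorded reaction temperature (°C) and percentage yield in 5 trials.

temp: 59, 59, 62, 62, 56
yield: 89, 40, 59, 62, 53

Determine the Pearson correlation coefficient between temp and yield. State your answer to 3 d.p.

0.123

n = 5, Σx = 298, Σy = 303, Σx² = 17786, Σy² = 19655, Σxy = 18081
nΣxy − ΣxΣy = 90405 − 90294 = 111
nΣx² − (Σx)² = 88930 − 88804 = 126; nΣy² − (Σy)² = 98275 − 91809 = 6466
r = 111 / √(126 × 6466) = 111 / 902.6162 ≈ 0.123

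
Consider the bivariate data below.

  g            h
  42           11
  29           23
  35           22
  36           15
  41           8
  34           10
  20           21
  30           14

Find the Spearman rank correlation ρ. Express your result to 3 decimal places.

-0.571

Rank g: 8, 2, 5, 6, 7, 4, 1, 3
Rank h: 3, 8, 7, 5, 1, 2, 6, 4
d = rank(g) − rank(h): 5, -6, -2, 1, 6, 2, -5, -1; Σd² = 132
ρ = 1 − 6Σd² / [n(n²−1)] = 1 − 6×132 / (8×63) = 1 − 792/504 ≈ -0.571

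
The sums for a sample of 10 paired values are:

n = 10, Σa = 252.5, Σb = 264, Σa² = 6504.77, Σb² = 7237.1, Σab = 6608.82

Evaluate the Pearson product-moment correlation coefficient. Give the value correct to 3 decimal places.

-0.308

r = (nΣab − ΣaΣb) / √[(nΣa² − (Σa)²)(nΣb² − (Σb)²)]
Numerator: 10×6608.82 − 252.5×264 = -571.8
Denominator: √[(65047.7 − 63756.25)(72371 − 69696)] = √[1291.45 × 2675] = 1858.6632
r = -571.8 / 1858.6632 ≈ -0.308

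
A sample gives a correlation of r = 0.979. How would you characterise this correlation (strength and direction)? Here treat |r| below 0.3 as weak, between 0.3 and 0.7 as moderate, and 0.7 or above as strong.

r = 0.979 > 0 so the relationship is positive.
|r| = 0.979, which falls in the strong range.

strong positive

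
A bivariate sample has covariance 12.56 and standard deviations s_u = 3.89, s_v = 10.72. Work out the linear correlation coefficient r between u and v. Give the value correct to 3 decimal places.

0.301

r = Cov(u,v) / (s_u · s_v) = 12.56 / (3.89 × 10.72)
  = 12.56 / 41.7008 ≈ 0.301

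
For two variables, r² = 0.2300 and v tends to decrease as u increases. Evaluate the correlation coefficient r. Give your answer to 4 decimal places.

-0.4796

|r| = √0.2300 = 0.4796
The association is negative, so r = −0.4796.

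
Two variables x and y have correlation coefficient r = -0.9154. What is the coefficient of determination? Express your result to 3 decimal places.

0.838

r² = (-0.9154)² = 0.838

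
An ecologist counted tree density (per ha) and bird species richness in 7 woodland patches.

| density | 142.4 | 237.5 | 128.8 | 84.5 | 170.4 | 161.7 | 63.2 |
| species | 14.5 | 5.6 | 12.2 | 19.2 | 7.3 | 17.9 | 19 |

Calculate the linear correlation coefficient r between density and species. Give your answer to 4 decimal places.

-0.8238

n = 7, Σx = 988.5, Σy = 95.7, Σx² = 159590.99, Σy² = 1493.79, Σxy = 11927.71
nΣxy − ΣxΣy = 83493.97 − 94599.45 = -11105.48
nΣx² − (Σx)² = 1117136.93 − 977132.25 = 140004.68; nΣy² − (Σy)² = 10456.53 − 9158.49 = 1298.04
r = -11105.48 / √(140004.68 × 1298.04) = -11105.48 / 13480.7891 ≈ -0.8238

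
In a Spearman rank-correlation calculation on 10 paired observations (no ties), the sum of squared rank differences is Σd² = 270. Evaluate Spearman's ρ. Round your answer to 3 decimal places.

-0.636

ρ = 1 − 6Σd² / [n(n²−1)] = 1 − 6×270 / (10×99)
  = 1 − 1620/990 = 1 − 1.6364 ≈ -0.636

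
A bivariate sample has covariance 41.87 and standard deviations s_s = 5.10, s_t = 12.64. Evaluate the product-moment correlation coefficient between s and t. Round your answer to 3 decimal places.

r = Cov(s,t) / (s_s · s_t) = 41.87 / (5.10 × 12.64)
  = 41.87 / 64.4640 ≈ 0.650

0.650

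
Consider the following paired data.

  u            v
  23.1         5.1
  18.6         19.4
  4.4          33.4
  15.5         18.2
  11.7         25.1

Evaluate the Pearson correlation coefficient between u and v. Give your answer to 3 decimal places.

n = 5, Σu = 73.3, Σv = 101.2, Σu² = 1276.07, Σv² = 2479.18, Σuv = 1201.38
nΣuv − ΣuΣv = 6006.9 − 7417.96 = -1411.06
nΣu² − (Σu)² = 6380.35 − 5372.89 = 1007.46; nΣv² − (Σv)² = 12395.9 − 10241.44 = 2154.46
r = -1411.06 / √(1007.46 × 2154.46) = -1411.06 / 1473.2726 ≈ -0.958

-0.958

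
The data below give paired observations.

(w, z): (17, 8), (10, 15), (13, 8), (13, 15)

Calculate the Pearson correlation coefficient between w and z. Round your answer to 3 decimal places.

n = 4, Σw = 53, Σz = 46, Σw² = 727, Σz² = 578, Σwz = 585
nΣwz − ΣwΣz = 2340 − 2438 = -98
nΣw² − (Σw)² = 2908 − 2809 = 99; nΣz² − (Σz)² = 2312 − 2116 = 196
r = -98 / √(99 × 196) = -98 / 139.2982 ≈ -0.704

-0.704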